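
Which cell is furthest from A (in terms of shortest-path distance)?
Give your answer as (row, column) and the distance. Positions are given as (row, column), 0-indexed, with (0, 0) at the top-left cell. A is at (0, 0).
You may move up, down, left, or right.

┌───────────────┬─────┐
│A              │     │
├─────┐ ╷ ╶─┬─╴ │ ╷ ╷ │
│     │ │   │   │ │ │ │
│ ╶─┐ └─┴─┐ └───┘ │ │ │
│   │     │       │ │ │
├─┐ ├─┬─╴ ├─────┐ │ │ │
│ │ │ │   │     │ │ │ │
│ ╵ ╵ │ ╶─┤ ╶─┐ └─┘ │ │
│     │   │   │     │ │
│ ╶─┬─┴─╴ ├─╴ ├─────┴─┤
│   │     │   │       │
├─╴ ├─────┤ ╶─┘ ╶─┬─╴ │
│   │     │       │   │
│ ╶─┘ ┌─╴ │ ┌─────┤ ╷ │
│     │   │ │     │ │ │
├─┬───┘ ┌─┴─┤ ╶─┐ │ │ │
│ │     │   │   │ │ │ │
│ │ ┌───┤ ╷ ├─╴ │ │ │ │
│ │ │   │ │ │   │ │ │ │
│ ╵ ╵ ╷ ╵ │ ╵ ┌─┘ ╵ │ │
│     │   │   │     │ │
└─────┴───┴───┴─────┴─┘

Computing BFS distances from A to all cells:
Furthest cell: (5, 2)
Distance: 95 steps

Path from A to the furthest cell:

┌───────────────┬─────┐
│A → → → ↓      │↱ ↓  │
├─────┐ ╷ ╶─┬─╴ │ ╷ ╷ │
│↱ → ↓│ │↳ ↓│   │↑│↓│ │
│ ╶─┐ └─┴─┐ └───┘ │ │ │
│↑ ↰│↳ → ↓│↳ → → ↑│↓│ │
├─┐ ├─┬─╴ ├─────┐ │ │ │
│ │↑│ │↓ ↲│↓ ← ↰│ │↓│ │
│ ╵ ╵ │ ╶─┤ ╶─┐ └─┘ │ │
│↱ ↑  │↳ ↓│↳ ↓│↑ ← ↲│ │
│ ╶─┬─┴─╴ ├─╴ ├─────┴─┤
│↑ ↰│B ← ↲│↓ ↲│↱ → → ↓│
├─╴ ├─────┤ ╶─┘ ╶─┬─╴ │
│↱ ↑│↓ ← ↰│↳ → ↑  │↓ ↲│
│ ╶─┘ ┌─╴ │ ┌─────┤ ╷ │
│↑ ← ↲│↱ ↑│ │↓ ← ↰│↓│ │
├─┬───┘ ┌─┴─┤ ╶─┐ │ │ │
│ │↱ → ↑│↓ ↰│↳ ↓│↑│↓│ │
│ │ ┌───┤ ╷ ├─╴ │ │ │ │
│ │↑│↓ ↰│↓│↑│↓ ↲│↑│↓│ │
│ ╵ ╵ ╷ ╵ │ ╵ ┌─┘ ╵ │ │
│  ↑ ↲│↑ ↲│↑ ↲│  ↑ ↲│ │
└─────┴───┴───┴─────┴─┘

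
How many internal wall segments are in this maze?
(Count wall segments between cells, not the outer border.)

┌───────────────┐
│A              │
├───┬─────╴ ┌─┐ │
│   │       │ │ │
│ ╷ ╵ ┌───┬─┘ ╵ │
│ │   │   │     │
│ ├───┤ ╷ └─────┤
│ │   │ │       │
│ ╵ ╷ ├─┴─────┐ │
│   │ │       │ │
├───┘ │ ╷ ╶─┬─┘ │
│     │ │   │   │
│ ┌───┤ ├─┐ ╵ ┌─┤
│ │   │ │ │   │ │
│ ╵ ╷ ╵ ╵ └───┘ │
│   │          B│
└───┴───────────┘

Counting internal wall segments:
Total internal walls: 49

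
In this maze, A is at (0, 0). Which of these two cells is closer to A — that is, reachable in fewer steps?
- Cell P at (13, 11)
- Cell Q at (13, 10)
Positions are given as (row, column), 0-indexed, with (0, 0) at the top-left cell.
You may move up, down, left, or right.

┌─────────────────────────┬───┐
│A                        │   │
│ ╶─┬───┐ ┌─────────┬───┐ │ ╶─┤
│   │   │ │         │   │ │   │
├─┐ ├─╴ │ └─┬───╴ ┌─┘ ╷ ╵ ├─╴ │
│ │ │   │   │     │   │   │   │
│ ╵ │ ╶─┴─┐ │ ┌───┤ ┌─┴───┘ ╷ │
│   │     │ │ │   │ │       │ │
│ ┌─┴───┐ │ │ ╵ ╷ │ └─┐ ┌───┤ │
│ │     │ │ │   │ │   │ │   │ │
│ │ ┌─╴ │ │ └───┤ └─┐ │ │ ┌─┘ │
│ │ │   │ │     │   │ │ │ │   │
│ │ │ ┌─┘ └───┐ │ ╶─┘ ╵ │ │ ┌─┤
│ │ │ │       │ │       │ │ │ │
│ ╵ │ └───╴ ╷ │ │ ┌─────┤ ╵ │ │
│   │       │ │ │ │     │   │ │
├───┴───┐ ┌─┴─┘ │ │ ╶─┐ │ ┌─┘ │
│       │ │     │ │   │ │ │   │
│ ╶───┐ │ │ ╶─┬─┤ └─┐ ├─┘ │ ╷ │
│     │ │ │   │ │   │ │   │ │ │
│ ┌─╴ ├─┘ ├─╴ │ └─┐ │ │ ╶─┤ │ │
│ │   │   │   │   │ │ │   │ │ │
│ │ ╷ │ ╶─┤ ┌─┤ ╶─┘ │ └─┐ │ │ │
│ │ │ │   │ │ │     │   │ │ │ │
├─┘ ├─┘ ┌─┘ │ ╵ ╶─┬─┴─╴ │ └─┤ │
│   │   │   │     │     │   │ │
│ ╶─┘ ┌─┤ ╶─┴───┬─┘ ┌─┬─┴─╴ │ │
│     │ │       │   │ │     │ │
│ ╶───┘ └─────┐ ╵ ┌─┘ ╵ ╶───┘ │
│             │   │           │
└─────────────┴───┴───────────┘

Shortest path A → P at (13, 11): 50 steps
Shortest path A → Q at (13, 10): 53 steps

P is closer (50 steps vs 53 steps).

Path to P:

┌─────────────────────────┬───┐
│A → → → → → → → → → → → ↓│   │
│ ╶─┬───┐ ┌─────────┬───┐ │ ╶─┤
│   │   │ │         │↓ ↰│↓│   │
├─┐ ├─╴ │ └─┬───╴ ┌─┘ ╷ ╵ ├─╴ │
│ │ │   │   │     │↓ ↲│↑ ↲│↱ ↓│
│ ╵ │ ╶─┴─┐ │ ┌───┤ ┌─┴───┘ ╷ │
│   │     │ │ │   │↓│  ↱ → ↑│↓│
│ ┌─┴───┐ │ │ ╵ ╷ │ └─┐ ┌───┤ │
│ │     │ │ │   │ │↳ ↓│↑│   │↓│
│ │ ┌─╴ │ │ └───┤ └─┐ │ │ ┌─┘ │
│ │ │   │ │     │   │↓│↑│ │↓ ↲│
│ │ │ ┌─┘ └───┐ │ ╶─┘ ╵ │ │ ┌─┤
│ │ │ │       │ │    ↳ ↑│ │↓│ │
│ ╵ │ └───╴ ╷ │ │ ┌─────┤ ╵ │ │
│   │       │ │ │ │     │↓ ↲│ │
├───┴───┐ ┌─┴─┘ │ │ ╶─┐ │ ┌─┘ │
│       │ │     │ │   │ │↓│   │
│ ╶───┐ │ │ ╶─┬─┤ └─┐ ├─┘ │ ╷ │
│     │ │ │   │ │   │ │↓ ↲│ │ │
│ ┌─╴ ├─┘ ├─╴ │ └─┐ │ │ ╶─┤ │ │
│ │   │   │   │   │ │ │↳ ↓│ │ │
│ │ ╷ │ ╶─┤ ┌─┤ ╶─┘ │ └─┐ │ │ │
│ │ │ │   │ │ │     │   │↓│ │ │
├─┘ ├─┘ ┌─┘ │ ╵ ╶─┬─┴─╴ │ └─┤ │
│   │   │   │     │     │↳ ↓│ │
│ ╶─┘ ┌─┤ ╶─┴───┬─┘ ┌─┬─┴─╴ │ │
│     │ │       │   │ │P ← ↲│ │
│ ╶───┘ └─────┐ ╵ ┌─┘ ╵ ╶───┘ │
│             │   │           │
└─────────────┴───┴───────────┘

Path to Q:

┌─────────────────────────┬───┐
│A → → → → → → → → → → → ↓│   │
│ ╶─┬───┐ ┌─────────┬───┐ │ ╶─┤
│   │   │ │         │↓ ↰│↓│   │
├─┐ ├─╴ │ └─┬───╴ ┌─┘ ╷ ╵ ├─╴ │
│ │ │   │   │     │↓ ↲│↑ ↲│↱ ↓│
│ ╵ │ ╶─┴─┐ │ ┌───┤ ┌─┴───┘ ╷ │
│   │     │ │ │   │↓│  ↱ → ↑│↓│
│ ┌─┴───┐ │ │ ╵ ╷ │ └─┐ ┌───┤ │
│ │     │ │ │   │ │↳ ↓│↑│   │↓│
│ │ ┌─╴ │ │ └───┤ └─┐ │ │ ┌─┘ │
│ │ │   │ │     │   │↓│↑│ │↓ ↲│
│ │ │ ┌─┘ └───┐ │ ╶─┘ ╵ │ │ ┌─┤
│ │ │ │       │ │    ↳ ↑│ │↓│ │
│ ╵ │ └───╴ ╷ │ │ ┌─────┤ ╵ │ │
│   │       │ │ │ │     │↓ ↲│ │
├───┴───┐ ┌─┴─┘ │ │ ╶─┐ │ ┌─┘ │
│       │ │     │ │   │ │↓│   │
│ ╶───┐ │ │ ╶─┬─┤ └─┐ ├─┘ │ ╷ │
│     │ │ │   │ │   │ │↓ ↲│ │ │
│ ┌─╴ ├─┘ ├─╴ │ └─┐ │ │ ╶─┤ │ │
│ │   │   │   │   │ │ │↳ ↓│ │ │
│ │ ╷ │ ╶─┤ ┌─┤ ╶─┘ │ └─┐ │ │ │
│ │ │ │   │ │ │     │   │↓│ │ │
├─┘ ├─┘ ┌─┘ │ ╵ ╶─┬─┴─╴ │ └─┤ │
│   │   │   │     │     │↳ ↓│ │
│ ╶─┘ ┌─┤ ╶─┴───┬─┘ ┌─┬─┴─╴ │ │
│     │ │       │   │Q│↓ ← ↲│ │
│ ╶───┘ └─────┐ ╵ ┌─┘ ╵ ╶───┘ │
│             │   │  ↑ ↲      │
└─────────────┴───┴───────────┘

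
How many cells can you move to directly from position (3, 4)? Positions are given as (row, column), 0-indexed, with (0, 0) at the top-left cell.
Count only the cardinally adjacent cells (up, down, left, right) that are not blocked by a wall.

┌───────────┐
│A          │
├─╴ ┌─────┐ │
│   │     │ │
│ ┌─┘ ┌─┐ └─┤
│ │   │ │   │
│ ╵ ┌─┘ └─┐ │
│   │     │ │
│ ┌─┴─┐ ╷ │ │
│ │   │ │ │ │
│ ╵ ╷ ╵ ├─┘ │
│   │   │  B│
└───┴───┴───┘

Checking passable neighbors of (3, 4):
Neighbors: (4, 4), (3, 3)
Count: 2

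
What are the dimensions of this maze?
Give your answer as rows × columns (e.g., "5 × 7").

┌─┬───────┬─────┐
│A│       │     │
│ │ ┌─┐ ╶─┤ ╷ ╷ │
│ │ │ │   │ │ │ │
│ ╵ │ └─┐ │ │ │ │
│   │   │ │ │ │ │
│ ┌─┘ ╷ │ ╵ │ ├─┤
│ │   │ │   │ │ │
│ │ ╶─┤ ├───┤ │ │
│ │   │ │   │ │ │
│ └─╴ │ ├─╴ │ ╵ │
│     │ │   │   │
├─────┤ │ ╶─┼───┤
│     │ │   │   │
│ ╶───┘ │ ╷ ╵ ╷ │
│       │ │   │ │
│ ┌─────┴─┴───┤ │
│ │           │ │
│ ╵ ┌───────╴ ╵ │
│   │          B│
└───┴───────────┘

Counting the maze dimensions:
Rows (vertical): 10
Columns (horizontal): 8
Dimensions: 10 × 8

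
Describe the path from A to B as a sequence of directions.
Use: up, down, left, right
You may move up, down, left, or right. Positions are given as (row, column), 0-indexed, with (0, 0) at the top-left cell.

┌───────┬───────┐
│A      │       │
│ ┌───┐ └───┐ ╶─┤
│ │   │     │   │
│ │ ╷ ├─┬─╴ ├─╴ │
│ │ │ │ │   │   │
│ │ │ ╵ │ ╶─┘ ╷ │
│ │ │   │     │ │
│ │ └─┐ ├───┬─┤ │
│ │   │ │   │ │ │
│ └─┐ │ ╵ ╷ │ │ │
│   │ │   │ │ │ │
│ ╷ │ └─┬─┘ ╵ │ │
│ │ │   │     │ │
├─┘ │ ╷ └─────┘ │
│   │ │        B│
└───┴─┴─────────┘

Finding the path and converting it to directions:
Path through cells: (0,0) → (0,1) → (0,2) → (0,3) → (1,3) → (1,4) → (1,5) → (2,5) → (2,4) → (3,4) → (3,5) → (3,6) → (2,6) → (2,7) → (3,7) → (4,7) → (5,7) → (6,7) → (7,7)
Directions: right, right, right, down, right, right, down, left, down, right, right, up, right, down, down, down, down, down

Solution:

┌───────┬───────┐
│A → → ↓│       │
│ ┌───┐ └───┐ ╶─┤
│ │   │↳ → ↓│   │
│ │ ╷ ├─┬─╴ ├─╴ │
│ │ │ │ │↓ ↲│↱ ↓│
│ │ │ ╵ │ ╶─┘ ╷ │
│ │ │   │↳ → ↑│↓│
│ │ └─┐ ├───┬─┤ │
│ │   │ │   │ │↓│
│ └─┐ │ ╵ ╷ │ │ │
│   │ │   │ │ │↓│
│ ╷ │ └─┬─┘ ╵ │ │
│ │ │   │     │↓│
├─┘ │ ╷ └─────┘ │
│   │ │        B│
└───┴─┴─────────┘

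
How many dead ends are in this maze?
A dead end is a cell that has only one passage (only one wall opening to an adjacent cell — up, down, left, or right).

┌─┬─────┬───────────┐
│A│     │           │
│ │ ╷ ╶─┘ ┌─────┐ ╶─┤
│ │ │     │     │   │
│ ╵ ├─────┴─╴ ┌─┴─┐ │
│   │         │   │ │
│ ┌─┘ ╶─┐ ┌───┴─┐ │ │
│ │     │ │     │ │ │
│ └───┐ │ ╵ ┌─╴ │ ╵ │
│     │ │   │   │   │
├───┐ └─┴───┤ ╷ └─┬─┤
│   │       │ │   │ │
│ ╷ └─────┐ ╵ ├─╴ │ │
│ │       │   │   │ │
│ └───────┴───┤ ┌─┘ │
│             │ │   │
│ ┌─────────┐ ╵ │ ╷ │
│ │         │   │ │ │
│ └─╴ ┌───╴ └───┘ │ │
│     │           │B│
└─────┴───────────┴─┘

Checking each cell for number of passages:

Dead ends found at positions:
  (0, 0)
  (0, 3)
  (0, 9)
  (1, 5)
  (1, 7)
  (2, 7)
  (3, 1)
  (4, 3)
  (5, 9)
  (6, 4)
  (8, 1)
  (9, 3)
  (9, 9)
Total dead ends: 13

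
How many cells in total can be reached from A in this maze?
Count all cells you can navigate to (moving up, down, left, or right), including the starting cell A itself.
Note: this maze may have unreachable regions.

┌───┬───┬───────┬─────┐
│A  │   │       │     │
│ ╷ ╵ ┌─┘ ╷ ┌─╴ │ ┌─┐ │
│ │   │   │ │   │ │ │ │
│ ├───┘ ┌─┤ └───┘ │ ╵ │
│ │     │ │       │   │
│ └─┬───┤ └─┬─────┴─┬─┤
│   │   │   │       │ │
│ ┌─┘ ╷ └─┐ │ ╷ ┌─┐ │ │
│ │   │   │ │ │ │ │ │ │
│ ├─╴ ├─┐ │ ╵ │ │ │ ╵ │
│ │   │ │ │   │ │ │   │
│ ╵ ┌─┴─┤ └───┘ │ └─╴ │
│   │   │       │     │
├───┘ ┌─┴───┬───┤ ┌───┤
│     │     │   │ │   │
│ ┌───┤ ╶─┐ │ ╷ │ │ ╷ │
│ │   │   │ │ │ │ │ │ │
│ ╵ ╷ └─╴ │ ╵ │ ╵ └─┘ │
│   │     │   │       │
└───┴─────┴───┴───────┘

Using BFS/flood-fill to find all reachable cells from A:
Maze size: 10 × 11 = 110 total cells
25 cell(s) are walled off and cannot be reached from A.
Reachable cells: 85

Reachable region (· marks reachable cells):

┌───┬───┬───────┬─────┐
│A ·│· ·│       │     │
│ ╷ ╵ ┌─┘ ╷ ┌─╴ │ ┌─┐ │
│·│· ·│   │ │   │ │ │ │
│ ├───┘ ┌─┤ └───┘ │ ╵ │
│·│     │·│       │   │
│ └─┬───┤ └─┬─────┴─┬─┤
│· ·│· ·│· ·│· · · ·│·│
│ ┌─┘ ╷ └─┐ │ ╷ ┌─┐ │ │
│·│· ·│· ·│·│·│·│·│·│·│
│ ├─╴ ├─┐ │ ╵ │ │ │ ╵ │
│·│· ·│ │·│· ·│·│·│· ·│
│ ╵ ┌─┴─┤ └───┘ │ └─╴ │
│· ·│· ·│· · · ·│· · ·│
├───┘ ┌─┴───┬───┤ ┌───┤
│· · ·│· · ·│· ·│·│· ·│
│ ┌───┤ ╶─┐ │ ╷ │ │ ╷ │
│·│· ·│· ·│·│·│·│·│·│·│
│ ╵ ╷ └─╴ │ ╵ │ ╵ └─┘ │
│· ·│· · ·│· ·│· · · ·│
└───┴─────┴───┴───────┘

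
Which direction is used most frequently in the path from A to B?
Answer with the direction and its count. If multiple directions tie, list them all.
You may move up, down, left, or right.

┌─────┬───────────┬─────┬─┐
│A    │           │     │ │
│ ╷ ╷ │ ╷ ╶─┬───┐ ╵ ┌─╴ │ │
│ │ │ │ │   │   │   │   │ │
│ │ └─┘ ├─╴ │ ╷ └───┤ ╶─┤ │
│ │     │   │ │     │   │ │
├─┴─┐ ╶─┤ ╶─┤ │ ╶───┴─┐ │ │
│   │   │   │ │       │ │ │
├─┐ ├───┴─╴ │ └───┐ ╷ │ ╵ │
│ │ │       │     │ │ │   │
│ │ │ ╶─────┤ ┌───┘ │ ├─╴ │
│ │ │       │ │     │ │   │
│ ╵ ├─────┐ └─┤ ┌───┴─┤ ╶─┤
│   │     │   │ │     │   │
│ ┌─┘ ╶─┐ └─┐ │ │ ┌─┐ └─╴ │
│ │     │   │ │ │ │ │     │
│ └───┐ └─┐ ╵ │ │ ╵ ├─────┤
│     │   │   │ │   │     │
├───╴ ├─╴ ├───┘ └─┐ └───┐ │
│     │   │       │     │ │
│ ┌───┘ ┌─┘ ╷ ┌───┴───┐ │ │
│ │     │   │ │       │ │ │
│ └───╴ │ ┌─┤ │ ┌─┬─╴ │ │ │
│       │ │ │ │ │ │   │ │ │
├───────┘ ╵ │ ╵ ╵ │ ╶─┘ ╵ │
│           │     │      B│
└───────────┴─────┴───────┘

Directions: right, down, down, right, right, up, up, right, right, right, right, right, down, right, up, right, right, down, left, down, right, down, down, right, down, left, down, right, down, left, left, up, left, left, down, down, right, down, right, right, down, down, down, right
Counts: {'right': 18, 'down': 16, 'up': 4, 'left': 6}
Most common: right (18 times)

Solution:

┌─────┬───────────┬─────┬─┐
│A ↓  │↱ → → → → ↓│↱ → ↓│ │
│ ╷ ╷ │ ╷ ╶─┬───┐ ╵ ┌─╴ │ │
│ │↓│ │↑│   │   │↳ ↑│↓ ↲│ │
│ │ └─┘ ├─╴ │ ╷ └───┤ ╶─┤ │
│ │↳ → ↑│   │ │     │↳ ↓│ │
├─┴─┐ ╶─┤ ╶─┤ │ ╶───┴─┐ │ │
│   │   │   │ │       │↓│ │
├─┐ ├───┴─╴ │ └───┐ ╷ │ ╵ │
│ │ │       │     │ │ │↳ ↓│
│ │ │ ╶─────┤ ┌───┘ │ ├─╴ │
│ │ │       │ │     │ │↓ ↲│
│ ╵ ├─────┐ └─┤ ┌───┴─┤ ╶─┤
│   │     │   │ │↓ ← ↰│↳ ↓│
│ ┌─┘ ╶─┐ └─┐ │ │ ┌─┐ └─╴ │
│ │     │   │ │ │↓│ │↑ ← ↲│
│ └───┐ └─┐ ╵ │ │ ╵ ├─────┤
│     │   │   │ │↳ ↓│     │
├───╴ ├─╴ ├───┘ └─┐ └───┐ │
│     │   │       │↳ → ↓│ │
│ ┌───┘ ┌─┘ ╷ ┌───┴───┐ │ │
│ │     │   │ │       │↓│ │
│ └───╴ │ ┌─┤ │ ┌─┬─╴ │ │ │
│       │ │ │ │ │ │   │↓│ │
├───────┘ ╵ │ ╵ ╵ │ ╶─┘ ╵ │
│           │     │    ↳ B│
└───────────┴─────┴───────┘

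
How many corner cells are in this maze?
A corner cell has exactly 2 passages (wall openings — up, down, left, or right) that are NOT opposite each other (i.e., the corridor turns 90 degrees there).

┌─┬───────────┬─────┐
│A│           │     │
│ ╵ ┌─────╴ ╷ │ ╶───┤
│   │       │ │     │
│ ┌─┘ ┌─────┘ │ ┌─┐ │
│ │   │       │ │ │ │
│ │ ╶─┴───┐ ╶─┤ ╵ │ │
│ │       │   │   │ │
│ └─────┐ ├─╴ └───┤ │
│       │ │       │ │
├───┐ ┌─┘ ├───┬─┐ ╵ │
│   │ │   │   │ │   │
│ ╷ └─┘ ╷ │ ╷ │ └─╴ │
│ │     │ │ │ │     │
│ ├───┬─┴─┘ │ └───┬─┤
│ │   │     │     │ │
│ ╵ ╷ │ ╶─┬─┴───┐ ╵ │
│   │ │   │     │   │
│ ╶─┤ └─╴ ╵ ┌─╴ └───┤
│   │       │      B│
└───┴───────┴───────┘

Counting corner cells (2 non-opposite passages):
Total corners: 44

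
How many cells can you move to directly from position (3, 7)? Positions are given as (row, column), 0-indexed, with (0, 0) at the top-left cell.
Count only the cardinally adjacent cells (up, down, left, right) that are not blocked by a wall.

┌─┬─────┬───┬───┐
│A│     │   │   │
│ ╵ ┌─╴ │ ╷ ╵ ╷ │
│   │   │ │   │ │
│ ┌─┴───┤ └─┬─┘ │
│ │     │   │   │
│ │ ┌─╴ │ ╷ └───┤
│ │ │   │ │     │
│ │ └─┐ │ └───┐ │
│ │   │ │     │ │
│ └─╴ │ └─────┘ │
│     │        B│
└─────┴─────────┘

Checking passable neighbors of (3, 7):
Neighbors: (4, 7), (3, 6)
Count: 2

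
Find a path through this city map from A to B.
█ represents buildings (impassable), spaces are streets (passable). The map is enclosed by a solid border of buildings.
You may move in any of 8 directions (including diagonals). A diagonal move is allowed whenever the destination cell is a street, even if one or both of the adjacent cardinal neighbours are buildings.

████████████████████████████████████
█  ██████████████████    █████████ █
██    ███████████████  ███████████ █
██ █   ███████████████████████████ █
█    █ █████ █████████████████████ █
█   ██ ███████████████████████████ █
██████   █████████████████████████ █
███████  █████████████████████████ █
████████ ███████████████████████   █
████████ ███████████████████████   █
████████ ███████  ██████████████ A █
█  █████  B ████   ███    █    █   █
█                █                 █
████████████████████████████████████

Finding the shortest path from A to B:
Movement: 8-directional
Path length: 23 steps
Directions: down-left → down-left → left → left → left → left → left → left → left → left → left → left → left → left → left → up-left → left → down-left → left → left → left → left → up-left

Solution:

████████████████████████████████████
█  ██████████████████    █████████ █
██    ███████████████  ███████████ █
██ █   ███████████████████████████ █
█    █ █████ █████████████████████ █
█   ██ ███████████████████████████ █
██████   █████████████████████████ █
███████  █████████████████████████ █
████████ ███████████████████████   █
████████ ███████████████████████   █
████████ ███████  ██████████████ A █
█  █████  B ████↙← ███    █    █↙  █
█          ↖←←←← █↖←←←←←←←←←←←←←   █
████████████████████████████████████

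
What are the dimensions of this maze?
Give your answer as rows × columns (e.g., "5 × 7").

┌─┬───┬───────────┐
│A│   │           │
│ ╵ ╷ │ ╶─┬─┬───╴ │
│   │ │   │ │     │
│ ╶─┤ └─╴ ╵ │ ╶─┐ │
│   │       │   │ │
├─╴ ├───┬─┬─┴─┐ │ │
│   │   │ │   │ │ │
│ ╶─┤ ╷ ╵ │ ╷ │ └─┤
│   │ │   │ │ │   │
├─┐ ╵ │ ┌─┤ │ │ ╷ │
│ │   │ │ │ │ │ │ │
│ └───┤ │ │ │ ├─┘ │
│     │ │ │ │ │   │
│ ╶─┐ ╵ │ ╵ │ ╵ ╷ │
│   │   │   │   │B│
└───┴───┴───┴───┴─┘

Counting the maze dimensions:
Rows (vertical): 8
Columns (horizontal): 9
Dimensions: 8 × 9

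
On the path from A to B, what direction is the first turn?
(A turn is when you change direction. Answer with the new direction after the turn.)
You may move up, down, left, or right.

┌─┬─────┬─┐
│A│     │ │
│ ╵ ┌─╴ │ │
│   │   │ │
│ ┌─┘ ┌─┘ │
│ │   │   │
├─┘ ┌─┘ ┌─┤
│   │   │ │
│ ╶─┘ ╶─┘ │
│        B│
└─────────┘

Directions: down, right, up, right, right, down, left, down, left, down, left, down, right, right, right, right
First turn direction: right

Solution:

┌─┬─────┬─┐
│A│↱ → ↓│ │
│ ╵ ┌─╴ │ │
│↳ ↑│↓ ↲│ │
│ ┌─┘ ┌─┘ │
│ │↓ ↲│   │
├─┘ ┌─┘ ┌─┤
│↓ ↲│   │ │
│ ╶─┘ ╶─┘ │
│↳ → → → B│
└─────────┘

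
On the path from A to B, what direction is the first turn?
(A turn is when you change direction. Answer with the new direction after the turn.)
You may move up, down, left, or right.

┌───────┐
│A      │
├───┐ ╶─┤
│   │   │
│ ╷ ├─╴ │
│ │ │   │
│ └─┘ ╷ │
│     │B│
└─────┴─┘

Directions: right, right, down, right, down, down
First turn direction: down

Solution:

┌───────┐
│A → ↓  │
├───┐ ╶─┤
│   │↳ ↓│
│ ╷ ├─╴ │
│ │ │  ↓│
│ └─┘ ╷ │
│     │B│
└─────┴─┘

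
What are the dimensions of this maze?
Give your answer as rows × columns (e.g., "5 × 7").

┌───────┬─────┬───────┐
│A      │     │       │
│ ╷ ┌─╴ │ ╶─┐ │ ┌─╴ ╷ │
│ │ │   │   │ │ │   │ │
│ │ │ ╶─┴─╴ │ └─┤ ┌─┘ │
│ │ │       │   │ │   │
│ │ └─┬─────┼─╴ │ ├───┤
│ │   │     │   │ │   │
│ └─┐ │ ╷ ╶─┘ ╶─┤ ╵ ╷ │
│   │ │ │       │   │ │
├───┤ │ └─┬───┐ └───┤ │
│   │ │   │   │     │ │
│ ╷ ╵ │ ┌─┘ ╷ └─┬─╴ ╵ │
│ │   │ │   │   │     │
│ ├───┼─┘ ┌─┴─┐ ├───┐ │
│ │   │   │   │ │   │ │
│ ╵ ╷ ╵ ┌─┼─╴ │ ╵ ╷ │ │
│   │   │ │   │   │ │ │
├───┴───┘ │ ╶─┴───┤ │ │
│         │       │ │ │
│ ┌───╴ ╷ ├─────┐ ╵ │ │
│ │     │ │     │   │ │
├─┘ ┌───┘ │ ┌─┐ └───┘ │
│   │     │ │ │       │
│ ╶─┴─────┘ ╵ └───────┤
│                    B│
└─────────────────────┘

Counting the maze dimensions:
Rows (vertical): 13
Columns (horizontal): 11
Dimensions: 13 × 11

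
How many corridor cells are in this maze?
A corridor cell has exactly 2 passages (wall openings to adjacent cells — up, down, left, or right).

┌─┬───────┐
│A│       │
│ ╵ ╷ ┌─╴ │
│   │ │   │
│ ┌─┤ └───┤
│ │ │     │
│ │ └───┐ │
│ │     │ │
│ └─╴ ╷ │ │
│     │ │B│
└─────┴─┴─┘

Counting cells with exactly 2 passages:
Total corridor cells: 17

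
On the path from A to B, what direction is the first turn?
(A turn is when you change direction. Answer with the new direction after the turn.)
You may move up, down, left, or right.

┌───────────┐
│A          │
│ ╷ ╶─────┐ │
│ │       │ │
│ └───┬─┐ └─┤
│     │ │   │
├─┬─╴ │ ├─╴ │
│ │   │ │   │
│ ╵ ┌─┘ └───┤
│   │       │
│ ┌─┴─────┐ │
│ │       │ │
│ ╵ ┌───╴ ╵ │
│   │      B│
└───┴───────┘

Directions: down, down, right, right, down, left, down, left, down, down, right, up, right, right, right, down, right
First turn direction: right

Solution:

┌───────────┐
│A          │
│ ╷ ╶─────┐ │
│↓│       │ │
│ └───┬─┐ └─┤
│↳ → ↓│ │   │
├─┬─╴ │ ├─╴ │
│ │↓ ↲│ │   │
│ ╵ ┌─┘ └───┤
│↓ ↲│       │
│ ┌─┴─────┐ │
│↓│↱ → → ↓│ │
│ ╵ ┌───╴ ╵ │
│↳ ↑│    ↳ B│
└───┴───────┘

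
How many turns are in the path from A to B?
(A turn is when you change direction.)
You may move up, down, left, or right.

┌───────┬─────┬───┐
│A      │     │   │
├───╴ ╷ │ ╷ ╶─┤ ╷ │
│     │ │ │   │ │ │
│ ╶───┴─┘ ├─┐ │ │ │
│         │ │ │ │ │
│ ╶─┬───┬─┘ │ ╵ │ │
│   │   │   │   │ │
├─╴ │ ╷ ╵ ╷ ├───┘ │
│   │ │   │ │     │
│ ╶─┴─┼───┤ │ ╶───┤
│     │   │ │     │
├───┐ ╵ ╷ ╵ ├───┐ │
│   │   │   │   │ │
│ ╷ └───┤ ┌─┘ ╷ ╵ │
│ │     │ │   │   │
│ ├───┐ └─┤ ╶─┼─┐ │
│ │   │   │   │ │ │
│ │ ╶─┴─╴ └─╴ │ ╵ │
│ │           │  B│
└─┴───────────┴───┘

Directions: right, right, down, left, left, down, right, right, right, right, up, up, right, down, right, down, down, right, up, up, up, right, down, down, down, down, left, left, down, right, right, down, down, down, down
Number of turns: 17

Solution:

┌───────┬─────┬───┐
│A → ↓  │↱ ↓  │↱ ↓│
├───╴ ╷ │ ╷ ╶─┤ ╷ │
│↓ ← ↲│ │↑│↳ ↓│↑│↓│
│ ╶───┴─┘ ├─┐ │ │ │
│↳ → → → ↑│ │↓│↑│↓│
│ ╶─┬───┬─┘ │ ╵ │ │
│   │   │   │↳ ↑│↓│
├─╴ │ ╷ ╵ ╷ ├───┘ │
│   │ │   │ │↓ ← ↲│
│ ╶─┴─┼───┤ │ ╶───┤
│     │   │ │↳ → ↓│
├───┐ ╵ ╷ ╵ ├───┐ │
│   │   │   │   │↓│
│ ╷ └───┤ ┌─┘ ╷ ╵ │
│ │     │ │   │  ↓│
│ ├───┐ └─┤ ╶─┼─┐ │
│ │   │   │   │ │↓│
│ │ ╶─┴─╴ └─╴ │ ╵ │
│ │           │  B│
└─┴───────────┴───┘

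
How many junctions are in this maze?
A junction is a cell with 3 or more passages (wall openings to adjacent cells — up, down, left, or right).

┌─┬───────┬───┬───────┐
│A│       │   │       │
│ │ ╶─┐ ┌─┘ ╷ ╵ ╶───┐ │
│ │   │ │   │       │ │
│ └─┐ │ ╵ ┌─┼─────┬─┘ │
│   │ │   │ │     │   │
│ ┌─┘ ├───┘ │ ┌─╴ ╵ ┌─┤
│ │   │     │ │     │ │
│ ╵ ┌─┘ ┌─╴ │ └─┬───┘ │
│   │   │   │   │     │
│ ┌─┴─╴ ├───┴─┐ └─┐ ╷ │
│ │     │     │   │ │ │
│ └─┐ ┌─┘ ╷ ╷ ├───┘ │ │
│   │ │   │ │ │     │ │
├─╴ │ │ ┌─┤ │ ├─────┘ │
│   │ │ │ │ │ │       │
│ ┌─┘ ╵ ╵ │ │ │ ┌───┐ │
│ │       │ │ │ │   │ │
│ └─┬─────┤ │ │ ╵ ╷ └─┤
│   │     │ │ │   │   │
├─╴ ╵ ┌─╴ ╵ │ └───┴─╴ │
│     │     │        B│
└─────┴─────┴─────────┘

Checking each cell for number of passages:

Junctions found (3+ passages):
  (0, 3): 3 passages
  (1, 7): 3 passages
  (2, 0): 3 passages
  (3, 5): 3 passages
  (3, 8): 3 passages
  (4, 0): 3 passages
  (4, 3): 3 passages
  (4, 9): 3 passages
  (4, 10): 3 passages
  (5, 2): 3 passages
  (5, 5): 3 passages
  (7, 10): 3 passages
  (8, 2): 3 passages
  (8, 3): 3 passages
  (10, 1): 3 passages
  (10, 4): 3 passages
Total junctions: 16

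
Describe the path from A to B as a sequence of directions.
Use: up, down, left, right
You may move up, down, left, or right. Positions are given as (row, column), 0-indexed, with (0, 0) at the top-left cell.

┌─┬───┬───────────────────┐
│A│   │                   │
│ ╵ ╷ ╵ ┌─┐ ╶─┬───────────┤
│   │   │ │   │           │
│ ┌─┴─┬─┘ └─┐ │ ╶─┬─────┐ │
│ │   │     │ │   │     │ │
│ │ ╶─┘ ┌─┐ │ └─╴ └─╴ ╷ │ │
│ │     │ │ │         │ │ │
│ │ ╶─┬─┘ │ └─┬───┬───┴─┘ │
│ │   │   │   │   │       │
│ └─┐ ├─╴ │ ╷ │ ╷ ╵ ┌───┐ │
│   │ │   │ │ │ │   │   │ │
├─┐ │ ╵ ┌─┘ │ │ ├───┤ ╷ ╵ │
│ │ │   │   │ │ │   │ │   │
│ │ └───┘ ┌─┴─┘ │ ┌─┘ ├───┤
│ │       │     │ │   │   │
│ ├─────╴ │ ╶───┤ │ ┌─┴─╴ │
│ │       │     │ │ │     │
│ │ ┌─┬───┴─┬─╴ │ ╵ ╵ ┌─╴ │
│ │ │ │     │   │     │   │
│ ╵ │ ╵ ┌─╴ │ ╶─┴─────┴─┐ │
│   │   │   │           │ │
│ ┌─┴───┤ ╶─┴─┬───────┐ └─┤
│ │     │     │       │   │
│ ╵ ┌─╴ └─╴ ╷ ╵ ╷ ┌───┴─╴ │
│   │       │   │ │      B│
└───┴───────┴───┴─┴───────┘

Finding the path and converting it to directions:
Path through cells: (0,0) → (1,0) → (1,1) → (0,1) → (0,2) → (1,2) → (1,3) → (0,3) → (0,4) → (0,5) → (1,5) → (1,6) → (2,6) → (3,6) → (3,7) → (3,8) → (2,8) → (2,7) → (1,7) → (1,8) → (1,9) → (1,10) → (1,11) → (1,12) → (2,12) → (3,12) → (4,12) → (4,11) → (4,10) → (4,9) → (5,9) → (5,8) → (4,8) → (4,7) → (5,7) → (6,7) → (7,7) → (7,6) → (7,5) → (8,5) → (8,6) → (8,7) → (9,7) → (9,6) → (10,6) → (10,7) → (10,8) → (10,9) → (10,10) → (10,11) → (11,11) → (11,12) → (12,12)
Directions: down, right, up, right, down, right, up, right, right, down, right, down, down, right, right, up, left, up, right, right, right, right, right, down, down, down, left, left, left, down, left, up, left, down, down, down, left, left, down, right, right, down, left, down, right, right, right, right, right, down, right, down

Solution:

┌─┬───┬───────────────────┐
│A│↱ ↓│↱ → ↓              │
│ ╵ ╷ ╵ ┌─┐ ╶─┬───────────┤
│↳ ↑│↳ ↑│ │↳ ↓│↱ → → → → ↓│
│ ┌─┴─┬─┘ └─┐ │ ╶─┬─────┐ │
│ │   │     │↓│↑ ↰│     │↓│
│ │ ╶─┘ ┌─┐ │ └─╴ └─╴ ╷ │ │
│ │     │ │ │↳ → ↑    │ │↓│
│ │ ╶─┬─┘ │ └─┬───┬───┴─┘ │
│ │   │   │   │↓ ↰│↓ ← ← ↲│
│ └─┐ ├─╴ │ ╷ │ ╷ ╵ ┌───┐ │
│   │ │   │ │ │↓│↑ ↲│   │ │
├─┐ │ ╵ ┌─┘ │ │ ├───┤ ╷ ╵ │
│ │ │   │   │ │↓│   │ │   │
│ │ └───┘ ┌─┴─┘ │ ┌─┘ ├───┤
│ │       │↓ ← ↲│ │   │   │
│ ├─────╴ │ ╶───┤ │ ┌─┴─╴ │
│ │       │↳ → ↓│ │ │     │
│ │ ┌─┬───┴─┬─╴ │ ╵ ╵ ┌─╴ │
│ │ │ │     │↓ ↲│     │   │
│ ╵ │ ╵ ┌─╴ │ ╶─┴─────┴─┐ │
│   │   │   │↳ → → → → ↓│ │
│ ┌─┴───┤ ╶─┴─┬───────┐ └─┤
│ │     │     │       │↳ ↓│
│ ╵ ┌─╴ └─╴ ╷ ╵ ╷ ┌───┴─╴ │
│   │       │   │ │      B│
└───┴───────┴───┴─┴───────┘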